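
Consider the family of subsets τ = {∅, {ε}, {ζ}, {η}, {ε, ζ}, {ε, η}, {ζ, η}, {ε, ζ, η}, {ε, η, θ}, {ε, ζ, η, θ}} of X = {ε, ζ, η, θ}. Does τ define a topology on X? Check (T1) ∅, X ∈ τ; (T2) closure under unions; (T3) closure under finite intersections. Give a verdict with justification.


τ IS a topology on X.

Axiom (T1): ∅ ∈ τ? Yes; X ∈ τ? Yes.
Axiom (T2/T3): check pairwise unions and intersections of members of τ.
All pairwise intersections and unions checked — each lies in τ. Therefore τ satisfies (T1), (T2), (T3): it IS a topology on X.


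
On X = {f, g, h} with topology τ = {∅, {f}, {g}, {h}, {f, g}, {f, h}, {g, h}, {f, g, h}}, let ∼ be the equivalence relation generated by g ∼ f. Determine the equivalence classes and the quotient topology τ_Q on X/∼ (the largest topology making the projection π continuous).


X/∼ = {[f=g], [h]}; |τ_Q| = 4.

Equivalence classes: [f=g], [h].
Quotient map π: X → X/∼ sends f ↦ [f=g], g ↦ [f=g], h ↦ [h].
For each subset V ⊆ X/∼, compute π^{-1}(V) ⊆ X and check whether π^{-1}(V) ∈ τ. V is open in τ_Q iff π^{-1}(V) ∈ τ.
  V = {}: π^{-1}(V) = ∅ ∈ τ ✓.
  V = {[f=g]}: π^{-1}(V) = {f, g} ∈ τ ✓.
  V = {[h]}: π^{-1}(V) = {h} ∈ τ ✓.
  V = {[f=g], [h]}: π^{-1}(V) = {f, g, h} ∈ τ ✓.
Open sets in the quotient: τ_Q = {{}, {[f=g]}, {[h]}, {[f=g], [h]}} (4 elements).


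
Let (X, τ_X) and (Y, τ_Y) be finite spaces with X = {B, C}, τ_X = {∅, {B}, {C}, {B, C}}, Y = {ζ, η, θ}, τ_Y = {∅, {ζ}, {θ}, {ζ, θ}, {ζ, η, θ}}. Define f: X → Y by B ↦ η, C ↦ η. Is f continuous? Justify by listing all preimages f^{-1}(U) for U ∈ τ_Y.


f IS continuous.

Compute f^{-1}(U) for each U ∈ τ_Y:
  U = ∅: f^{-1}(U) = ∅ ∈ τ_X ✓.
  U = {ζ}: f^{-1}(U) = ∅ ∈ τ_X ✓.
  U = {θ}: f^{-1}(U) = ∅ ∈ τ_X ✓.
  U = {ζ, θ}: f^{-1}(U) = ∅ ∈ τ_X ✓.
  U = {ζ, η, θ}: f^{-1}(U) = {B, C} ∈ τ_X ✓.
Every preimage lies in τ_X, so f IS continuous.


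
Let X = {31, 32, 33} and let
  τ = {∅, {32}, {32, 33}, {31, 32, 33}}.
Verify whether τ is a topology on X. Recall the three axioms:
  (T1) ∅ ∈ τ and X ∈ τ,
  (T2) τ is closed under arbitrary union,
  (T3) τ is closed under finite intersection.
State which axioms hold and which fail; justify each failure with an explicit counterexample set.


τ IS a topology on X.

Axiom (T1): ∅ ∈ τ? Yes; X ∈ τ? Yes.
Axiom (T2/T3): check pairwise unions and intersections of members of τ.
All pairwise intersections and unions checked — each lies in τ. Therefore τ satisfies (T1), (T2), (T3): it IS a topology on X.


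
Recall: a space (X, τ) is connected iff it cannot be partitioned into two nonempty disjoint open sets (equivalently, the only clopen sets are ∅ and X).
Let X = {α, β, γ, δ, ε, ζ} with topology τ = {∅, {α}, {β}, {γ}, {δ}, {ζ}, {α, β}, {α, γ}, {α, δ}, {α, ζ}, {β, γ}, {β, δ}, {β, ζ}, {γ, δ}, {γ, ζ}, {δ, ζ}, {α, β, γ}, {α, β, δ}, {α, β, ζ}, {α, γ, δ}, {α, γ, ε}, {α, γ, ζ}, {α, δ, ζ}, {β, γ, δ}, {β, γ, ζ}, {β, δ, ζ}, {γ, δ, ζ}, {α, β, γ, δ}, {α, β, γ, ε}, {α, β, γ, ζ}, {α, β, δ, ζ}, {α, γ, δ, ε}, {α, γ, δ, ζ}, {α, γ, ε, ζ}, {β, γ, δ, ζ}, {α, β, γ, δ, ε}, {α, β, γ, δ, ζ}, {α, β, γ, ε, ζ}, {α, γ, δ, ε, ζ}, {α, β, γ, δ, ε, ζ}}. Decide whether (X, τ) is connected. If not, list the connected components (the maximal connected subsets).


(X, τ) is disconnected; components = [{β}, {δ}, {ζ}, {α, γ, ε}].

Find clopen sets (U ∈ τ with X ∖ U ∈ τ):
  U = ∅, X ∖ U = {α, β, γ, δ, ε, ζ} — both open, so U is clopen.
  U = {β}, X ∖ U = {α, γ, δ, ε, ζ} — both open, so U is clopen.
  U = {δ}, X ∖ U = {α, β, γ, ε, ζ} — both open, so U is clopen.
  U = {ζ}, X ∖ U = {α, β, γ, δ, ε} — both open, so U is clopen.
  U = {β, δ}, X ∖ U = {α, γ, ε, ζ} — both open, so U is clopen.
  U = {β, ζ}, X ∖ U = {α, γ, δ, ε} — both open, so U is clopen.
  U = {δ, ζ}, X ∖ U = {α, β, γ, ε} — both open, so U is clopen.
  U = {α, γ, ε}, X ∖ U = {β, δ, ζ} — both open, so U is clopen.
  U = {β, δ, ζ}, X ∖ U = {α, γ, ε} — both open, so U is clopen.
  U = {α, β, γ, ε}, X ∖ U = {δ, ζ} — both open, so U is clopen.
  U = {α, γ, δ, ε}, X ∖ U = {β, ζ} — both open, so U is clopen.
  U = {α, γ, ε, ζ}, X ∖ U = {β, δ} — both open, so U is clopen.
  U = {α, β, γ, δ, ε}, X ∖ U = {ζ} — both open, so U is clopen.
  U = {α, β, γ, ε, ζ}, X ∖ U = {δ} — both open, so U is clopen.
  U = {α, γ, δ, ε, ζ}, X ∖ U = {β} — both open, so U is clopen.
  U = {α, β, γ, δ, ε, ζ}, X ∖ U = ∅ — both open, so U is clopen.
Nontrivial clopen(s) exist: e.g. {β}. So (X, τ) is disconnected.
Compute connected components by grouping points that agree on all clopens:
  component: {β}
  component: {δ}
  component: {ζ}
  component: {α, γ, ε}


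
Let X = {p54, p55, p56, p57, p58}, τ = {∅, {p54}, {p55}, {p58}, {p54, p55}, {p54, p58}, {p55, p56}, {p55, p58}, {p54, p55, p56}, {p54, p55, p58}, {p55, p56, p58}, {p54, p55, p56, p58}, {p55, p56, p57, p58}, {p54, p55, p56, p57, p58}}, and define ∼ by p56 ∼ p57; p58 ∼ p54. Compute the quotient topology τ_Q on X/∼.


X/∼ = {[p54=p58], [p55], [p56=p57]}; |τ_Q| = 5.

Equivalence classes: [p54=p58], [p55], [p56=p57].
Quotient map π: X → X/∼ sends p54 ↦ [p54=p58], p55 ↦ [p55], p56 ↦ [p56=p57], p57 ↦ [p56=p57], p58 ↦ [p54=p58].
For each subset V ⊆ X/∼, compute π^{-1}(V) ⊆ X and check whether π^{-1}(V) ∈ τ. V is open in τ_Q iff π^{-1}(V) ∈ τ.
  V = {}: π^{-1}(V) = ∅ ∈ τ ✓.
  V = {[p54=p58]}: π^{-1}(V) = {p54, p58} ∈ τ ✓.
  V = {[p55]}: π^{-1}(V) = {p55} ∈ τ ✓.
  V = {[p54=p58], [p55]}: π^{-1}(V) = {p54, p55, p58} ∈ τ ✓.
  V = {[p56=p57]}: π^{-1}(V) = {p56, p57} ∉ τ ✗.
  V = {[p54=p58], [p56=p57]}: π^{-1}(V) = {p54, p56, p57, p58} ∉ τ ✗.
  V = {[p55], [p56=p57]}: π^{-1}(V) = {p55, p56, p57} ∉ τ ✗.
  V = {[p54=p58], [p55], [p56=p57]}: π^{-1}(V) = {p54, p55, p56, p57, p58} ∈ τ ✓.
Open sets in the quotient: τ_Q = {{}, {[p54=p58]}, {[p55]}, {[p54=p58], [p55]}, {[p54=p58], [p55], [p56=p57]}} (5 elements).


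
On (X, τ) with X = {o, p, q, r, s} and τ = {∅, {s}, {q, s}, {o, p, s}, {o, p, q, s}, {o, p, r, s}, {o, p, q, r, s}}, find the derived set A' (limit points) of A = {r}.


A' = ∅

For each x ∈ X, list the open sets U ∈ τ with x ∈ U, then check whether U ∩ (A ∖ {x}) ≠ ∅ for every such U.
  x = o: open {o, p, s} ∋ x has {o, p, s} ∩ (A ∖ {o}) = ∅, so x is NOT a limit point.
  x = p: open {o, p, s} ∋ x has {o, p, s} ∩ (A ∖ {p}) = ∅, so x is NOT a limit point.
  x = q: open {q, s} ∋ x has {q, s} ∩ (A ∖ {q}) = ∅, so x is NOT a limit point.
  x = r: open {o, p, r, s} ∋ x has {o, p, r, s} ∩ (A ∖ {r}) = ∅, so x is NOT a limit point.
  x = s: open {s} ∋ x has {s} ∩ (A ∖ {s}) = ∅, so x is NOT a limit point.
Collecting: A' = ∅.


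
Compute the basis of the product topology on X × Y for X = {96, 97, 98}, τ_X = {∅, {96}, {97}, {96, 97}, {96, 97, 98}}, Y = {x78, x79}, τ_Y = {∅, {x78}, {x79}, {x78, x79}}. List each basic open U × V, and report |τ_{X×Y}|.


Basis B = {∅ × ∅, {96} × {x78}, {96} × {x79}, {97} × {x78}, {97} × {x79}, {96} × {x78, x79}, {96, 97} × {x78}, {96, 97} × {x79}, {97} × {x78, x79}, {96, 97, 98} × {x78}, {96, 97, 98} × {x79}, {96, 97} × {x78, x79}, {96, 97, 98} × {x78, x79}}; |τ_{X×Y}| = 25.

Enumerate products U × V with U ∈ τ_X, V ∈ τ_Y (deduplicated):
  ∅ × ∅ = {} (∅)
  {96} × {x78} = {(96,x78)}
  {96} × {x79} = {(96,x79)}
  {97} × {x78} = {(97,x78)}
  {97} × {x79} = {(97,x79)}
  {96} × {x78, x79} = {(96,x78), (96,x79)}
  {96, 97} × {x78} = {(96,x78), (97,x78)}
  {96, 97} × {x79} = {(96,x79), (97,x79)}
  {97} × {x78, x79} = {(97,x78), (97,x79)}
  {96, 97, 98} × {x78} = {(96,x78), (97,x78), (98,x78)}
  {96, 97, 98} × {x79} = {(96,x79), (97,x79), (98,x79)}
  {96, 97} × {x78, x79} = {(96,x78), (96,x79), (97,x78), (97,x79)}
  {96, 97, 98} × {x78, x79} = {(96,x78), (96,x79), (97,x78), (97,x79), (98,x78), (98,x79)}
These 13 distinct sets form the basis B.
Close under arbitrary unions to get τ_{X×Y}; counting gives |τ_{X×Y}| = 25.


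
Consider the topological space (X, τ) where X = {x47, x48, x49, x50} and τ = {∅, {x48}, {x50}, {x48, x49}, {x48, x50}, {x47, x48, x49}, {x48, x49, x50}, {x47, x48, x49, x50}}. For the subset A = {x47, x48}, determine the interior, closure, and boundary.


int(A) = {x48}, cl(A) = {x47, x48, x49}, ∂A = {x47, x49}.

Closed sets in (X, τ) are complements of opens:
  closed(X, τ) = {∅, {x47}, {x50}, {x47, x49}, {x47, x50}, {x47, x48, x49}, {x47, x49, x50}, {x47, x48, x49, x50}}.
int(A) = ⋃ {U ∈ τ : U ⊆ A}. Opens contained in A: ∅, {x48}.
Taking the union of these: int(A) = {x48}.
cl(A) = ⋂ {C closed : A ⊆ C}. Closed sets containing A: {x47, x48, x49}, {x47, x48, x49, x50}.
Intersecting these: cl(A) = {x47, x48, x49}.
∂A = cl(A) ∖ int(A) = {x47, x48, x49} ∖ {x48} = {x47, x49}.


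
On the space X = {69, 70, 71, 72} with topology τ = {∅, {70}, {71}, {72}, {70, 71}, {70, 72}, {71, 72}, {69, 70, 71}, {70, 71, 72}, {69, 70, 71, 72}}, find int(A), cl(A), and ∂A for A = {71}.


int(A) = {71}, cl(A) = {69, 71}, ∂A = {69}.

Closed sets in (X, τ) are complements of opens:
  closed(X, τ) = {∅, {69}, {72}, {69, 70}, {69, 71}, {69, 72}, {69, 70, 71}, {69, 70, 72}, {69, 71, 72}, {69, 70, 71, 72}}.
int(A) = ⋃ {U ∈ τ : U ⊆ A}. Opens contained in A: ∅, {71}.
Taking the union of these: int(A) = {71}.
cl(A) = ⋂ {C closed : A ⊆ C}. Closed sets containing A: {69, 71}, {69, 70, 71}, {69, 71, 72}, {69, 70, 71, 72}.
Intersecting these: cl(A) = {69, 71}.
∂A = cl(A) ∖ int(A) = {69, 71} ∖ {71} = {69}.


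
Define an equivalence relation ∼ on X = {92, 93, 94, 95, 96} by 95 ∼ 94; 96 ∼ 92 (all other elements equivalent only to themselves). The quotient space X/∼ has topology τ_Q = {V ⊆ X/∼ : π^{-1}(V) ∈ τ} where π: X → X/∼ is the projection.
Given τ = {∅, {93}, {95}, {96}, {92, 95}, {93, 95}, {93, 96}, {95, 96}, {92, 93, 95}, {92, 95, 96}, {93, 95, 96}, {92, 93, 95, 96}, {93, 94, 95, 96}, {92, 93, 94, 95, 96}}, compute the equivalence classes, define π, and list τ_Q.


X/∼ = {[92=96], [93], [94=95]}; |τ_Q| = 3.

Equivalence classes: [92=96], [93], [94=95].
Quotient map π: X → X/∼ sends 92 ↦ [92=96], 93 ↦ [93], 94 ↦ [94=95], 95 ↦ [94=95], 96 ↦ [92=96].
For each subset V ⊆ X/∼, compute π^{-1}(V) ⊆ X and check whether π^{-1}(V) ∈ τ. V is open in τ_Q iff π^{-1}(V) ∈ τ.
  V = {}: π^{-1}(V) = ∅ ∈ τ ✓.
  V = {[92=96]}: π^{-1}(V) = {92, 96} ∉ τ ✗.
  V = {[93]}: π^{-1}(V) = {93} ∈ τ ✓.
  V = {[92=96], [93]}: π^{-1}(V) = {92, 93, 96} ∉ τ ✗.
  V = {[94=95]}: π^{-1}(V) = {94, 95} ∉ τ ✗.
  V = {[92=96], [94=95]}: π^{-1}(V) = {92, 94, 95, 96} ∉ τ ✗.
  V = {[93], [94=95]}: π^{-1}(V) = {93, 94, 95} ∉ τ ✗.
  V = {[92=96], [93], [94=95]}: π^{-1}(V) = {92, 93, 94, 95, 96} ∈ τ ✓.
Open sets in the quotient: τ_Q = {{}, {[93]}, {[92=96], [93], [94=95]}} (3 elements).


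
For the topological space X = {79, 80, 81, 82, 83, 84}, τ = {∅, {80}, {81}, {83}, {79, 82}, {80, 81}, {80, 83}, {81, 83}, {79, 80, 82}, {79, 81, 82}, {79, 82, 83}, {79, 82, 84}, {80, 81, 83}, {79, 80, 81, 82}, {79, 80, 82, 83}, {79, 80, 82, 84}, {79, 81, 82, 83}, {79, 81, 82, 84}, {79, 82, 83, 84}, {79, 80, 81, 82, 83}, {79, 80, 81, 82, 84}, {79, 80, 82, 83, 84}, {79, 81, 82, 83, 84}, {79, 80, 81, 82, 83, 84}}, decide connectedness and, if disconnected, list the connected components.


(X, τ) is disconnected; components = [{80}, {81}, {83}, {79, 82, 84}].

Find clopen sets (U ∈ τ with X ∖ U ∈ τ):
  U = ∅, X ∖ U = {79, 80, 81, 82, 83, 84} — both open, so U is clopen.
  U = {80}, X ∖ U = {79, 81, 82, 83, 84} — both open, so U is clopen.
  U = {81}, X ∖ U = {79, 80, 82, 83, 84} — both open, so U is clopen.
  U = {83}, X ∖ U = {79, 80, 81, 82, 84} — both open, so U is clopen.
  U = {80, 81}, X ∖ U = {79, 82, 83, 84} — both open, so U is clopen.
  U = {80, 83}, X ∖ U = {79, 81, 82, 84} — both open, so U is clopen.
  U = {81, 83}, X ∖ U = {79, 80, 82, 84} — both open, so U is clopen.
  U = {79, 82, 84}, X ∖ U = {80, 81, 83} — both open, so U is clopen.
  U = {80, 81, 83}, X ∖ U = {79, 82, 84} — both open, so U is clopen.
  U = {79, 80, 82, 84}, X ∖ U = {81, 83} — both open, so U is clopen.
  U = {79, 81, 82, 84}, X ∖ U = {80, 83} — both open, so U is clopen.
  U = {79, 82, 83, 84}, X ∖ U = {80, 81} — both open, so U is clopen.
  U = {79, 80, 81, 82, 84}, X ∖ U = {83} — both open, so U is clopen.
  U = {79, 80, 82, 83, 84}, X ∖ U = {81} — both open, so U is clopen.
  U = {79, 81, 82, 83, 84}, X ∖ U = {80} — both open, so U is clopen.
  U = {79, 80, 81, 82, 83, 84}, X ∖ U = ∅ — both open, so U is clopen.
Nontrivial clopen(s) exist: e.g. {79, 81, 82, 83, 84}. So (X, τ) is disconnected.
Compute connected components by grouping points that agree on all clopens:
  component: {80}
  component: {81}
  component: {83}
  component: {79, 82, 84}


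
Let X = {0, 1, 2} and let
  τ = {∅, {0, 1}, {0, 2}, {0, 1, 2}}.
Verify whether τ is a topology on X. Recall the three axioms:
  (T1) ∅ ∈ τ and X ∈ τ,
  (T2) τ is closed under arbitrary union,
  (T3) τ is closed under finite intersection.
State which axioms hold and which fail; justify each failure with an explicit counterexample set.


τ is NOT a topology on X.

Axiom (T1): ∅ ∈ τ? Yes; X ∈ τ? Yes.
Axiom (T2/T3): check pairwise unions and intersections of members of τ.
Counterexample for (T3): {0, 1} ∩ {0, 2} = {0} ∉ τ. Therefore τ is NOT a topology.


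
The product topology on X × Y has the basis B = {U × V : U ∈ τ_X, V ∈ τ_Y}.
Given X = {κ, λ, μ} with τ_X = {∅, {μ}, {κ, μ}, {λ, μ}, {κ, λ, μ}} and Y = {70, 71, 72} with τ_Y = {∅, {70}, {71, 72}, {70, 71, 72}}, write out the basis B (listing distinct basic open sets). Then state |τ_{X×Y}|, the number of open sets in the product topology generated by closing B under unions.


Basis B = {∅ × ∅, {μ} × {70}, {κ, μ} × {70}, {λ, μ} × {70}, {μ} × {71, 72}, {κ, λ, μ} × {70}, {μ} × {70, 71, 72}, {κ, μ} × {71, 72}, {λ, μ} × {71, 72}, {κ, μ} × {70, 71, 72}, {κ, λ, μ} × {71, 72}, {λ, μ} × {70, 71, 72}, {κ, λ, μ} × {70, 71, 72}}; |τ_{X×Y}| = 25.

Enumerate products U × V with U ∈ τ_X, V ∈ τ_Y (deduplicated):
  ∅ × ∅ = {} (∅)
  {μ} × {70} = {(μ,70)}
  {κ, μ} × {70} = {(κ,70), (μ,70)}
  {λ, μ} × {70} = {(λ,70), (μ,70)}
  {μ} × {71, 72} = {(μ,71), (μ,72)}
  {κ, λ, μ} × {70} = {(κ,70), (λ,70), (μ,70)}
  {μ} × {70, 71, 72} = {(μ,70), (μ,71), (μ,72)}
  {κ, μ} × {71, 72} = {(κ,71), (κ,72), (μ,71), (μ,72)}
  {λ, μ} × {71, 72} = {(λ,71), (λ,72), (μ,71), (μ,72)}
  {κ, μ} × {70, 71, 72} = {(κ,70), (κ,71), (κ,72), (μ,70), (μ,71), (μ,72)}
  {κ, λ, μ} × {71, 72} = {(κ,71), (κ,72), (λ,71), (λ,72), (μ,71), (μ,72)}
  {λ, μ} × {70, 71, 72} = {(λ,70), (λ,71), (λ,72), (μ,70), (μ,71), (μ,72)}
  {κ, λ, μ} × {70, 71, 72} = {(κ,70), (κ,71), (κ,72), (λ,70), (λ,71), (λ,72), (μ,70), (μ,71), (μ,72)}
These 13 distinct sets form the basis B.
Close under arbitrary unions to get τ_{X×Y}; counting gives |τ_{X×Y}| = 25.


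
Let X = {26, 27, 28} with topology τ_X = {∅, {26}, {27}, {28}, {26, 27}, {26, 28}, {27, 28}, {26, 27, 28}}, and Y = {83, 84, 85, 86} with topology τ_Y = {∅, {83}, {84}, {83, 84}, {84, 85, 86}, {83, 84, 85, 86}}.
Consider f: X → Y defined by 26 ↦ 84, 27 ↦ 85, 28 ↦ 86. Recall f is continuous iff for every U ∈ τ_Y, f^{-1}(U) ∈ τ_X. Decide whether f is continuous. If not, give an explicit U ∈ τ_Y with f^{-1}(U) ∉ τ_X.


f IS continuous.

Compute f^{-1}(U) for each U ∈ τ_Y:
  U = ∅: f^{-1}(U) = ∅ ∈ τ_X ✓.
  U = {83}: f^{-1}(U) = ∅ ∈ τ_X ✓.
  U = {84}: f^{-1}(U) = {26} ∈ τ_X ✓.
  U = {83, 84}: f^{-1}(U) = {26} ∈ τ_X ✓.
  U = {84, 85, 86}: f^{-1}(U) = {26, 27, 28} ∈ τ_X ✓.
  U = {83, 84, 85, 86}: f^{-1}(U) = {26, 27, 28} ∈ τ_X ✓.
Every preimage lies in τ_X, so f IS continuous.


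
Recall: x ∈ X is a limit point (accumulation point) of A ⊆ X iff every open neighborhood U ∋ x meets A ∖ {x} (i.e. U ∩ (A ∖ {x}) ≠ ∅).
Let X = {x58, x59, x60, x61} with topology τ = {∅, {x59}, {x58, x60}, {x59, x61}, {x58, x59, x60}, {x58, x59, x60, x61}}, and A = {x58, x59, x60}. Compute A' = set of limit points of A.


A' = {x58, x60, x61}

For each x ∈ X, list the open sets U ∈ τ with x ∈ U, then check whether U ∩ (A ∖ {x}) ≠ ∅ for every such U.
  x = x58: opens ∋ x are {x58, x60}, {x58, x59, x60}, {x58, x59, x60, x61}; each meets A ∖ {x58}, so x IS a limit point.
  x = x59: open {x59} ∋ x has {x59} ∩ (A ∖ {x59}) = ∅, so x is NOT a limit point.
  x = x60: opens ∋ x are {x58, x60}, {x58, x59, x60}, {x58, x59, x60, x61}; each meets A ∖ {x60}, so x IS a limit point.
  x = x61: opens ∋ x are {x59, x61}, {x58, x59, x60, x61}; each meets A ∖ {x61}, so x IS a limit point.
Collecting: A' = {x58, x60, x61}.


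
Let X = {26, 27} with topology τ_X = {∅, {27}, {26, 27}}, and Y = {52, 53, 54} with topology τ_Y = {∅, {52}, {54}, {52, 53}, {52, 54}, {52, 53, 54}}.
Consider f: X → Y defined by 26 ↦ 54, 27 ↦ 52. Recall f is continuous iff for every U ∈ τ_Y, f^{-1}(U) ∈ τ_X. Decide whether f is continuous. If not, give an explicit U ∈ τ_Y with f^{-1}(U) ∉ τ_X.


f is NOT continuous.

Compute f^{-1}(U) for each U ∈ τ_Y:
  U = ∅: f^{-1}(U) = ∅ ∈ τ_X ✓.
  U = {52}: f^{-1}(U) = {27} ∈ τ_X ✓.
  U = {54}: f^{-1}(U) = {26} ∉ τ_X ✗.
  U = {52, 53}: f^{-1}(U) = {27} ∈ τ_X ✓.
  U = {52, 54}: f^{-1}(U) = {26, 27} ∈ τ_X ✓.
  U = {52, 53, 54}: f^{-1}(U) = {26, 27} ∈ τ_X ✓.
Found U = {54} with f^{-1}(U) = {26} not in τ_X. Therefore f is NOT continuous.


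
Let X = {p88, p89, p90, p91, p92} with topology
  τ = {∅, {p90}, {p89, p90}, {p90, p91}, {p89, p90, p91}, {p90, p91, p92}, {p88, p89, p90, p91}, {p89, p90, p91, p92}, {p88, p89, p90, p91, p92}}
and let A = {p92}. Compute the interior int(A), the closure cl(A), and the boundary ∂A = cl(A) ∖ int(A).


int(A) = ∅, cl(A) = {p92}, ∂A = {p92}.

Closed sets in (X, τ) are complements of opens:
  closed(X, τ) = {∅, {p88}, {p92}, {p88, p89}, {p88, p92}, {p88, p89, p92}, {p88, p91, p92}, {p88, p89, p91, p92}, {p88, p89, p90, p91, p92}}.
int(A) = ⋃ {U ∈ τ : U ⊆ A}. Opens contained in A: ∅.
Taking the union of these: int(A) = ∅.
cl(A) = ⋂ {C closed : A ⊆ C}. Closed sets containing A: {p92}, {p88, p92}, {p88, p89, p92}, {p88, p91, p92}, {p88, p89, p91, p92}, {p88, p89, p90, p91, p92}.
Intersecting these: cl(A) = {p92}.
∂A = cl(A) ∖ int(A) = {p92} ∖ ∅ = {p92}.


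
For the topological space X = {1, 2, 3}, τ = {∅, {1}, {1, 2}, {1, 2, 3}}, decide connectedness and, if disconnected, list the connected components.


(X, τ) is connected.

Find clopen sets (U ∈ τ with X ∖ U ∈ τ):
  U = ∅, X ∖ U = {1, 2, 3} — both open, so U is clopen.
  U = {1, 2, 3}, X ∖ U = ∅ — both open, so U is clopen.
Only trivial clopens (∅ and X) exist, so (X, τ) is connected.
Compute connected components by grouping points that agree on all clopens:
  component: {1, 2, 3}


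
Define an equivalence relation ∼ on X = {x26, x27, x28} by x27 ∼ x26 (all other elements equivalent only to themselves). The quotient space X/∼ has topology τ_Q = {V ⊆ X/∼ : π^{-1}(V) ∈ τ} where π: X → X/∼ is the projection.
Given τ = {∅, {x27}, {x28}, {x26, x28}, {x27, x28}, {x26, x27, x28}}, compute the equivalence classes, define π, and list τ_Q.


X/∼ = {[x26=x27], [x28]}; |τ_Q| = 3.

Equivalence classes: [x26=x27], [x28].
Quotient map π: X → X/∼ sends x26 ↦ [x26=x27], x27 ↦ [x26=x27], x28 ↦ [x28].
For each subset V ⊆ X/∼, compute π^{-1}(V) ⊆ X and check whether π^{-1}(V) ∈ τ. V is open in τ_Q iff π^{-1}(V) ∈ τ.
  V = {}: π^{-1}(V) = ∅ ∈ τ ✓.
  V = {[x26=x27]}: π^{-1}(V) = {x26, x27} ∉ τ ✗.
  V = {[x28]}: π^{-1}(V) = {x28} ∈ τ ✓.
  V = {[x26=x27], [x28]}: π^{-1}(V) = {x26, x27, x28} ∈ τ ✓.
Open sets in the quotient: τ_Q = {{}, {[x28]}, {[x26=x27], [x28]}} (3 elements).


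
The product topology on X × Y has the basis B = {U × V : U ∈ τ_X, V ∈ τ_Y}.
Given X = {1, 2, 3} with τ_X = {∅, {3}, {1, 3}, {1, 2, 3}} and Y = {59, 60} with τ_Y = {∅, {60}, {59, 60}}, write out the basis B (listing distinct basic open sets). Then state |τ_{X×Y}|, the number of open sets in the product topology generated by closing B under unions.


Basis B = {∅ × ∅, {3} × {60}, {1, 3} × {60}, {3} × {59, 60}, {1, 2, 3} × {60}, {1, 3} × {59, 60}, {1, 2, 3} × {59, 60}}; |τ_{X×Y}| = 10.

Enumerate products U × V with U ∈ τ_X, V ∈ τ_Y (deduplicated):
  ∅ × ∅ = {} (∅)
  {3} × {60} = {(3,60)}
  {1, 3} × {60} = {(1,60), (3,60)}
  {3} × {59, 60} = {(3,59), (3,60)}
  {1, 2, 3} × {60} = {(1,60), (2,60), (3,60)}
  {1, 3} × {59, 60} = {(1,59), (1,60), (3,59), (3,60)}
  {1, 2, 3} × {59, 60} = {(1,59), (1,60), (2,59), (2,60), (3,59), (3,60)}
These 7 distinct sets form the basis B.
Close under arbitrary unions to get τ_{X×Y}; counting gives |τ_{X×Y}| = 10.


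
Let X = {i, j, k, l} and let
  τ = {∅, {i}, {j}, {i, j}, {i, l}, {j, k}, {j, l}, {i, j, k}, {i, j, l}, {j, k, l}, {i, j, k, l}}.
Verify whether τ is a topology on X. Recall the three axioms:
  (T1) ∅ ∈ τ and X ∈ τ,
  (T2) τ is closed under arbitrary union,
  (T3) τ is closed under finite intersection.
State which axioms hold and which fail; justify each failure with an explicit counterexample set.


τ is NOT a topology on X.

Axiom (T1): ∅ ∈ τ? Yes; X ∈ τ? Yes.
Axiom (T2/T3): check pairwise unions and intersections of members of τ.
Counterexample for (T3): {i, l} ∩ {j, l} = {l} ∉ τ. Therefore τ is NOT a topology.


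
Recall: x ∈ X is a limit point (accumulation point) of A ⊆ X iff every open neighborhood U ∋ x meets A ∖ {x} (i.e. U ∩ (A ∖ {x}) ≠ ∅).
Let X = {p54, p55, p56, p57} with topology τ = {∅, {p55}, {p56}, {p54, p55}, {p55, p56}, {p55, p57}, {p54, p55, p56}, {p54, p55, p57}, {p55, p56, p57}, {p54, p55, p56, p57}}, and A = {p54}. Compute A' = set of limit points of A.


A' = ∅

For each x ∈ X, list the open sets U ∈ τ with x ∈ U, then check whether U ∩ (A ∖ {x}) ≠ ∅ for every such U.
  x = p54: open {p54, p55} ∋ x has {p54, p55} ∩ (A ∖ {p54}) = ∅, so x is NOT a limit point.
  x = p55: open {p55} ∋ x has {p55} ∩ (A ∖ {p55}) = ∅, so x is NOT a limit point.
  x = p56: open {p56} ∋ x has {p56} ∩ (A ∖ {p56}) = ∅, so x is NOT a limit point.
  x = p57: open {p55, p57} ∋ x has {p55, p57} ∩ (A ∖ {p57}) = ∅, so x is NOT a limit point.
Collecting: A' = ∅.


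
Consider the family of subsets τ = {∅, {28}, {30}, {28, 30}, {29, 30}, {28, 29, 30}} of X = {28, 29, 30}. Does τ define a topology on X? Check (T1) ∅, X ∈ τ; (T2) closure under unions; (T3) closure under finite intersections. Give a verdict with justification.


τ IS a topology on X.

Axiom (T1): ∅ ∈ τ? Yes; X ∈ τ? Yes.
Axiom (T2/T3): check pairwise unions and intersections of members of τ.
All pairwise intersections and unions checked — each lies in τ. Therefore τ satisfies (T1), (T2), (T3): it IS a topology on X.


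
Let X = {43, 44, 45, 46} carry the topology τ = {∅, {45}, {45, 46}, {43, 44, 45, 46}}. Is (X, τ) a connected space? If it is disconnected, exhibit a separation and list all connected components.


(X, τ) is connected.

Find clopen sets (U ∈ τ with X ∖ U ∈ τ):
  U = ∅, X ∖ U = {43, 44, 45, 46} — both open, so U is clopen.
  U = {43, 44, 45, 46}, X ∖ U = ∅ — both open, so U is clopen.
Only trivial clopens (∅ and X) exist, so (X, τ) is connected.
Compute connected components by grouping points that agree on all clopens:
  component: {43, 44, 45, 46}


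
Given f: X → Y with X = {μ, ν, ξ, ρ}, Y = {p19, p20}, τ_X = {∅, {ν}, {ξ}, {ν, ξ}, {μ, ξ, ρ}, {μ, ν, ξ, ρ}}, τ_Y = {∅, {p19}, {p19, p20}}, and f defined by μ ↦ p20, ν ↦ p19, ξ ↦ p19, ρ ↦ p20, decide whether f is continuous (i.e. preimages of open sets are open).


f IS continuous.

Compute f^{-1}(U) for each U ∈ τ_Y:
  U = ∅: f^{-1}(U) = ∅ ∈ τ_X ✓.
  U = {p19}: f^{-1}(U) = {ν, ξ} ∈ τ_X ✓.
  U = {p19, p20}: f^{-1}(U) = {μ, ν, ξ, ρ} ∈ τ_X ✓.
Every preimage lies in τ_X, so f IS continuous.


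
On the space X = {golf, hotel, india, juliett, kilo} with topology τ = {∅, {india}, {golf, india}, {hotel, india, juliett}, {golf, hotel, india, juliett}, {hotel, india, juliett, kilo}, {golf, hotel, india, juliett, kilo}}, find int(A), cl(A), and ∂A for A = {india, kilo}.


int(A) = {india}, cl(A) = {golf, hotel, india, juliett, kilo}, ∂A = {golf, hotel, juliett, kilo}.

Closed sets in (X, τ) are complements of opens:
  closed(X, τ) = {∅, {golf}, {kilo}, {golf, kilo}, {hotel, juliett, kilo}, {golf, hotel, juliett, kilo}, {golf, hotel, india, juliett, kilo}}.
int(A) = ⋃ {U ∈ τ : U ⊆ A}. Opens contained in A: ∅, {india}.
Taking the union of these: int(A) = {india}.
cl(A) = ⋂ {C closed : A ⊆ C}. Closed sets containing A: {golf, hotel, india, juliett, kilo}.
Intersecting these: cl(A) = {golf, hotel, india, juliett, kilo}.
∂A = cl(A) ∖ int(A) = {golf, hotel, india, juliett, kilo} ∖ {india} = {golf, hotel, juliett, kilo}.


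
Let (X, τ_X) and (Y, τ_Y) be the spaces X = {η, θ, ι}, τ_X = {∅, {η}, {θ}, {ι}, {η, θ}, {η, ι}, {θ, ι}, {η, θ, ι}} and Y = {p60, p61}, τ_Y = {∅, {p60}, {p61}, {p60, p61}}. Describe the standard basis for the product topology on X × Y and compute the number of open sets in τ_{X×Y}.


Basis B = {∅ × ∅, {η} × {p60}, {η} × {p61}, {θ} × {p60}, {θ} × {p61}, {ι} × {p60}, {ι} × {p61}, {η} × {p60, p61}, {η, θ} × {p60}, {η, ι} × {p60}, {η, θ} × {p61}, {η, ι} × {p61}, {θ} × {p60, p61}, {θ, ι} × {p60}, {θ, ι} × {p61}, {ι} × {p60, p61}, {η, θ, ι} × {p60}, {η, θ, ι} × {p61}, {η, θ} × {p60, p61}, {η, ι} × {p60, p61}, {θ, ι} × {p60, p61}, {η, θ, ι} × {p60, p61}}; |τ_{X×Y}| = 64.

Enumerate products U × V with U ∈ τ_X, V ∈ τ_Y (deduplicated):
  ∅ × ∅ = {} (∅)
  {η} × {p60} = {(η,p60)}
  {η} × {p61} = {(η,p61)}
  {θ} × {p60} = {(θ,p60)}
  {θ} × {p61} = {(θ,p61)}
  {ι} × {p60} = {(ι,p60)}
  {ι} × {p61} = {(ι,p61)}
  {η} × {p60, p61} = {(η,p60), (η,p61)}
  {η, θ} × {p60} = {(η,p60), (θ,p60)}
  {η, ι} × {p60} = {(η,p60), (ι,p60)}
  {η, θ} × {p61} = {(η,p61), (θ,p61)}
  {η, ι} × {p61} = {(η,p61), (ι,p61)}
  {θ} × {p60, p61} = {(θ,p60), (θ,p61)}
  {θ, ι} × {p60} = {(θ,p60), (ι,p60)}
  {θ, ι} × {p61} = {(θ,p61), (ι,p61)}
  {ι} × {p60, p61} = {(ι,p60), (ι,p61)}
  {η, θ, ι} × {p60} = {(η,p60), (θ,p60), (ι,p60)}
  {η, θ, ι} × {p61} = {(η,p61), (θ,p61), (ι,p61)}
  {η, θ} × {p60, p61} = {(η,p60), (η,p61), (θ,p60), (θ,p61)}
  {η, ι} × {p60, p61} = {(η,p60), (η,p61), (ι,p60), (ι,p61)}
  {θ, ι} × {p60, p61} = {(θ,p60), (θ,p61), (ι,p60), (ι,p61)}
  {η, θ, ι} × {p60, p61} = {(η,p60), (η,p61), (θ,p60), (θ,p61), (ι,p60), (ι,p61)}
These 22 distinct sets form the basis B.
Close under arbitrary unions to get τ_{X×Y}; counting gives |τ_{X×Y}| = 64.


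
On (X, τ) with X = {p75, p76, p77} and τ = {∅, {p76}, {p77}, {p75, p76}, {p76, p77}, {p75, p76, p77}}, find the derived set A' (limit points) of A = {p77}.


A' = ∅

For each x ∈ X, list the open sets U ∈ τ with x ∈ U, then check whether U ∩ (A ∖ {x}) ≠ ∅ for every such U.
  x = p75: open {p75, p76} ∋ x has {p75, p76} ∩ (A ∖ {p75}) = ∅, so x is NOT a limit point.
  x = p76: open {p76} ∋ x has {p76} ∩ (A ∖ {p76}) = ∅, so x is NOT a limit point.
  x = p77: open {p77} ∋ x has {p77} ∩ (A ∖ {p77}) = ∅, so x is NOT a limit point.
Collecting: A' = ∅.


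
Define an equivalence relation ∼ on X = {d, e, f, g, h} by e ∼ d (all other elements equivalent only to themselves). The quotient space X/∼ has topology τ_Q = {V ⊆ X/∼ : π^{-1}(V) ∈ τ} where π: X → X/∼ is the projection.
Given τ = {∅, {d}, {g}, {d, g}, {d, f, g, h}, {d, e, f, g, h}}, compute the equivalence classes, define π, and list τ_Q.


X/∼ = {[d=e], [f], [g], [h]}; |τ_Q| = 3.

Equivalence classes: [d=e], [f], [g], [h].
Quotient map π: X → X/∼ sends d ↦ [d=e], e ↦ [d=e], f ↦ [f], g ↦ [g], h ↦ [h].
For each subset V ⊆ X/∼, compute π^{-1}(V) ⊆ X and check whether π^{-1}(V) ∈ τ. V is open in τ_Q iff π^{-1}(V) ∈ τ.
  V = {}: π^{-1}(V) = ∅ ∈ τ ✓.
  V = {[d=e]}: π^{-1}(V) = {d, e} ∉ τ ✗.
  V = {[f]}: π^{-1}(V) = {f} ∉ τ ✗.
  V = {[d=e], [f]}: π^{-1}(V) = {d, e, f} ∉ τ ✗.
  V = {[g]}: π^{-1}(V) = {g} ∈ τ ✓.
  V = {[d=e], [g]}: π^{-1}(V) = {d, e, g} ∉ τ ✗.
  V = {[f], [g]}: π^{-1}(V) = {f, g} ∉ τ ✗.
  V = {[d=e], [f], [g]}: π^{-1}(V) = {d, e, f, g} ∉ τ ✗.
  V = {[h]}: π^{-1}(V) = {h} ∉ τ ✗.
  V = {[d=e], [h]}: π^{-1}(V) = {d, e, h} ∉ τ ✗.
  V = {[f], [h]}: π^{-1}(V) = {f, h} ∉ τ ✗.
  V = {[d=e], [f], [h]}: π^{-1}(V) = {d, e, f, h} ∉ τ ✗.
  V = {[g], [h]}: π^{-1}(V) = {g, h} ∉ τ ✗.
  V = {[d=e], [g], [h]}: π^{-1}(V) = {d, e, g, h} ∉ τ ✗.
  V = {[f], [g], [h]}: π^{-1}(V) = {f, g, h} ∉ τ ✗.
  V = {[d=e], [f], [g], [h]}: π^{-1}(V) = {d, e, f, g, h} ∈ τ ✓.
Open sets in the quotient: τ_Q = {{}, {[g]}, {[d=e], [f], [g], [h]}} (3 elements).


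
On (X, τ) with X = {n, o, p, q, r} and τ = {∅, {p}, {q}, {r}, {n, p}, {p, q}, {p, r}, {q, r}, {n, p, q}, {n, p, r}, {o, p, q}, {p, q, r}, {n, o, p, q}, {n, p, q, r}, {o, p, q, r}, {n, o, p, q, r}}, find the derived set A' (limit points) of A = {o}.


A' = ∅

For each x ∈ X, list the open sets U ∈ τ with x ∈ U, then check whether U ∩ (A ∖ {x}) ≠ ∅ for every such U.
  x = n: open {n, p} ∋ x has {n, p} ∩ (A ∖ {n}) = ∅, so x is NOT a limit point.
  x = o: open {o, p, q} ∋ x has {o, p, q} ∩ (A ∖ {o}) = ∅, so x is NOT a limit point.
  x = p: open {p} ∋ x has {p} ∩ (A ∖ {p}) = ∅, so x is NOT a limit point.
  x = q: open {q} ∋ x has {q} ∩ (A ∖ {q}) = ∅, so x is NOT a limit point.
  x = r: open {r} ∋ x has {r} ∩ (A ∖ {r}) = ∅, so x is NOT a limit point.
Collecting: A' = ∅.


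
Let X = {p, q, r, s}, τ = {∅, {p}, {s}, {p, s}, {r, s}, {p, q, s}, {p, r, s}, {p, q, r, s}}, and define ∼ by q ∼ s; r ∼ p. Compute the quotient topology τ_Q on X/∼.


X/∼ = {[p=r], [q=s]}; |τ_Q| = 2.

Equivalence classes: [p=r], [q=s].
Quotient map π: X → X/∼ sends p ↦ [p=r], q ↦ [q=s], r ↦ [p=r], s ↦ [q=s].
For each subset V ⊆ X/∼, compute π^{-1}(V) ⊆ X and check whether π^{-1}(V) ∈ τ. V is open in τ_Q iff π^{-1}(V) ∈ τ.
  V = {}: π^{-1}(V) = ∅ ∈ τ ✓.
  V = {[p=r]}: π^{-1}(V) = {p, r} ∉ τ ✗.
  V = {[q=s]}: π^{-1}(V) = {q, s} ∉ τ ✗.
  V = {[p=r], [q=s]}: π^{-1}(V) = {p, q, r, s} ∈ τ ✓.
Open sets in the quotient: τ_Q = {{}, {[p=r], [q=s]}} (2 elements).


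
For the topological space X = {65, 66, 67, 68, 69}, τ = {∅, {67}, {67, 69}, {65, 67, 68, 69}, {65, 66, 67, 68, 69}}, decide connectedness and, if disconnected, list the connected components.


(X, τ) is connected.

Find clopen sets (U ∈ τ with X ∖ U ∈ τ):
  U = ∅, X ∖ U = {65, 66, 67, 68, 69} — both open, so U is clopen.
  U = {65, 66, 67, 68, 69}, X ∖ U = ∅ — both open, so U is clopen.
Only trivial clopens (∅ and X) exist, so (X, τ) is connected.
Compute connected components by grouping points that agree on all clopens:
  component: {65, 66, 67, 68, 69}


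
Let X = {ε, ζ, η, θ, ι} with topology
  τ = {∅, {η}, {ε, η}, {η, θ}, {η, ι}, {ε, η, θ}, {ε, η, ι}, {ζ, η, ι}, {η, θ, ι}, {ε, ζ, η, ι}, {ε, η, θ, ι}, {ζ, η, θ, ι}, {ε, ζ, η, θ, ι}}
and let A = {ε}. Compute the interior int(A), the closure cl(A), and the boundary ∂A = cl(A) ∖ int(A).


int(A) = ∅, cl(A) = {ε}, ∂A = {ε}.

Closed sets in (X, τ) are complements of opens:
  closed(X, τ) = {∅, {ε}, {ζ}, {θ}, {ε, ζ}, {ε, θ}, {ζ, θ}, {ζ, ι}, {ε, ζ, θ}, {ε, ζ, ι}, {ζ, θ, ι}, {ε, ζ, θ, ι}, {ε, ζ, η, θ, ι}}.
int(A) = ⋃ {U ∈ τ : U ⊆ A}. Opens contained in A: ∅.
Taking the union of these: int(A) = ∅.
cl(A) = ⋂ {C closed : A ⊆ C}. Closed sets containing A: {ε}, {ε, ζ}, {ε, θ}, {ε, ζ, θ}, {ε, ζ, ι}, {ε, ζ, θ, ι}, {ε, ζ, η, θ, ι}.
Intersecting these: cl(A) = {ε}.
∂A = cl(A) ∖ int(A) = {ε} ∖ ∅ = {ε}.


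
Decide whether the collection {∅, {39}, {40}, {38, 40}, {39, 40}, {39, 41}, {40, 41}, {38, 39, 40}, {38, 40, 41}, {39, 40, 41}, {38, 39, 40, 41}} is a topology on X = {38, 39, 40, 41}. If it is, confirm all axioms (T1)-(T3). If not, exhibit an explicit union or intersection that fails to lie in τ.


τ is NOT a topology on X.

Axiom (T1): ∅ ∈ τ? Yes; X ∈ τ? Yes.
Axiom (T2/T3): check pairwise unions and intersections of members of τ.
Counterexample for (T3): {39, 41} ∩ {40, 41} = {41} ∉ τ. Therefore τ is NOT a topology.


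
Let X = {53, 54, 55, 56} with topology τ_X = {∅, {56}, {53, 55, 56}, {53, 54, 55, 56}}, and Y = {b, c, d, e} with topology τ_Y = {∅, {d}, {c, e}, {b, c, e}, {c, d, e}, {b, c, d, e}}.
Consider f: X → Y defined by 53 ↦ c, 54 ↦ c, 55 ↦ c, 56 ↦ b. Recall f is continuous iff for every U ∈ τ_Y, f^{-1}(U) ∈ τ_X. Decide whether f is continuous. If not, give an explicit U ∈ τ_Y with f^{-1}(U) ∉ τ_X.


f is NOT continuous.

Compute f^{-1}(U) for each U ∈ τ_Y:
  U = ∅: f^{-1}(U) = ∅ ∈ τ_X ✓.
  U = {d}: f^{-1}(U) = ∅ ∈ τ_X ✓.
  U = {c, e}: f^{-1}(U) = {53, 54, 55} ∉ τ_X ✗.
  U = {b, c, e}: f^{-1}(U) = {53, 54, 55, 56} ∈ τ_X ✓.
  U = {c, d, e}: f^{-1}(U) = {53, 54, 55} ∉ τ_X ✗.
  U = {b, c, d, e}: f^{-1}(U) = {53, 54, 55, 56} ∈ τ_X ✓.
Found U = {c, e} with f^{-1}(U) = {53, 54, 55} not in τ_X. Therefore f is NOT continuous.


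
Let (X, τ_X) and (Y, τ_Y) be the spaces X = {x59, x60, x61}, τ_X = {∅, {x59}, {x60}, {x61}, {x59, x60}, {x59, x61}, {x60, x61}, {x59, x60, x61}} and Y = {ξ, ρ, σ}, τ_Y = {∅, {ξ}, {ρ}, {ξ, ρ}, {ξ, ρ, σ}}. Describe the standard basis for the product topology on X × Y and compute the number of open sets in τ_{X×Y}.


Basis B = {∅ × ∅, {x59} × {ξ}, {x59} × {ρ}, {x60} × {ξ}, {x60} × {ρ}, {x61} × {ξ}, {x61} × {ρ}, {x59} × {ξ, ρ}, {x59, x60} × {ξ}, {x59, x61} × {ξ}, {x59, x60} × {ρ}, {x59, x61} × {ρ}, {x60} × {ξ, ρ}, {x60, x61} × {ξ}, {x60, x61} × {ρ}, {x61} × {ξ, ρ}, {x59} × {ξ, ρ, σ}, {x59, x60, x61} × {ξ}, {x59, x60, x61} × {ρ}, {x60} × {ξ, ρ, σ}, {x61} × {ξ, ρ, σ}, {x59, x60} × {ξ, ρ}, {x59, x61} × {ξ, ρ}, {x60, x61} × {ξ, ρ}, {x59, x60} × {ξ, ρ, σ}, {x59, x61} × {ξ, ρ, σ}, {x59, x60, x61} × {ξ, ρ}, {x60, x61} × {ξ, ρ, σ}, {x59, x60, x61} × {ξ, ρ, σ}}; |τ_{X×Y}| = 125.

Enumerate products U × V with U ∈ τ_X, V ∈ τ_Y (deduplicated):
  ∅ × ∅ = {} (∅)
  {x59} × {ξ} = {(x59,ξ)}
  {x59} × {ρ} = {(x59,ρ)}
  {x60} × {ξ} = {(x60,ξ)}
  {x60} × {ρ} = {(x60,ρ)}
  {x61} × {ξ} = {(x61,ξ)}
  {x61} × {ρ} = {(x61,ρ)}
  {x59} × {ξ, ρ} = {(x59,ξ), (x59,ρ)}
  {x59, x60} × {ξ} = {(x59,ξ), (x60,ξ)}
  {x59, x61} × {ξ} = {(x59,ξ), (x61,ξ)}
  {x59, x60} × {ρ} = {(x59,ρ), (x60,ρ)}
  {x59, x61} × {ρ} = {(x59,ρ), (x61,ρ)}
  {x60} × {ξ, ρ} = {(x60,ξ), (x60,ρ)}
  {x60, x61} × {ξ} = {(x60,ξ), (x61,ξ)}
  {x60, x61} × {ρ} = {(x60,ρ), (x61,ρ)}
  {x61} × {ξ, ρ} = {(x61,ξ), (x61,ρ)}
  {x59} × {ξ, ρ, σ} = {(x59,ξ), (x59,ρ), (x59,σ)}
  {x59, x60, x61} × {ξ} = {(x59,ξ), (x60,ξ), (x61,ξ)}
  {x59, x60, x61} × {ρ} = {(x59,ρ), (x60,ρ), (x61,ρ)}
  {x60} × {ξ, ρ, σ} = {(x60,ξ), (x60,ρ), (x60,σ)}
  {x61} × {ξ, ρ, σ} = {(x61,ξ), (x61,ρ), (x61,σ)}
  {x59, x60} × {ξ, ρ} = {(x59,ξ), (x59,ρ), (x60,ξ), (x60,ρ)}
  {x59, x61} × {ξ, ρ} = {(x59,ξ), (x59,ρ), (x61,ξ), (x61,ρ)}
  {x60, x61} × {ξ, ρ} = {(x60,ξ), (x60,ρ), (x61,ξ), (x61,ρ)}
  {x59, x60} × {ξ, ρ, σ} = {(x59,ξ), (x59,ρ), (x59,σ), (x60,ξ), (x60,ρ), (x60,σ)}
  {x59, x61} × {ξ, ρ, σ} = {(x59,ξ), (x59,ρ), (x59,σ), (x61,ξ), (x61,ρ), (x61,σ)}
  {x59, x60, x61} × {ξ, ρ} = {(x59,ξ), (x59,ρ), (x60,ξ), (x60,ρ), (x61,ξ), (x61,ρ)}
  {x60, x61} × {ξ, ρ, σ} = {(x60,ξ), (x60,ρ), (x60,σ), (x61,ξ), (x61,ρ), (x61,σ)}
  {x59, x60, x61} × {ξ, ρ, σ} = {(x59,ξ), (x59,ρ), (x59,σ), (x60,ξ), (x60,ρ), (x60,σ), (x61,ξ), (x61,ρ), (x61,σ)}
These 29 distinct sets form the basis B.
Close under arbitrary unions to get τ_{X×Y}; counting gives |τ_{X×Y}| = 125.


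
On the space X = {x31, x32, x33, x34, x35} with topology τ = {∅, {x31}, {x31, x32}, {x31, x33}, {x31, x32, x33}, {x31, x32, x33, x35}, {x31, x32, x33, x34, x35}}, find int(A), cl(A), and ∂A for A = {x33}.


int(A) = ∅, cl(A) = {x33, x34, x35}, ∂A = {x33, x34, x35}.

Closed sets in (X, τ) are complements of opens:
  closed(X, τ) = {∅, {x34}, {x34, x35}, {x32, x34, x35}, {x33, x34, x35}, {x32, x33, x34, x35}, {x31, x32, x33, x34, x35}}.
int(A) = ⋃ {U ∈ τ : U ⊆ A}. Opens contained in A: ∅.
Taking the union of these: int(A) = ∅.
cl(A) = ⋂ {C closed : A ⊆ C}. Closed sets containing A: {x33, x34, x35}, {x32, x33, x34, x35}, {x31, x32, x33, x34, x35}.
Intersecting these: cl(A) = {x33, x34, x35}.
∂A = cl(A) ∖ int(A) = {x33, x34, x35} ∖ ∅ = {x33, x34, x35}.


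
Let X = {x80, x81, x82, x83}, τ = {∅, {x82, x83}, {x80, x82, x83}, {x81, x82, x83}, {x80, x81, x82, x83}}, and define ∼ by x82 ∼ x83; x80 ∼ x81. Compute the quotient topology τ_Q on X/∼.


X/∼ = {[x80=x81], [x82=x83]}; |τ_Q| = 3.

Equivalence classes: [x80=x81], [x82=x83].
Quotient map π: X → X/∼ sends x80 ↦ [x80=x81], x81 ↦ [x80=x81], x82 ↦ [x82=x83], x83 ↦ [x82=x83].
For each subset V ⊆ X/∼, compute π^{-1}(V) ⊆ X and check whether π^{-1}(V) ∈ τ. V is open in τ_Q iff π^{-1}(V) ∈ τ.
  V = {}: π^{-1}(V) = ∅ ∈ τ ✓.
  V = {[x80=x81]}: π^{-1}(V) = {x80, x81} ∉ τ ✗.
  V = {[x82=x83]}: π^{-1}(V) = {x82, x83} ∈ τ ✓.
  V = {[x80=x81], [x82=x83]}: π^{-1}(V) = {x80, x81, x82, x83} ∈ τ ✓.
Open sets in the quotient: τ_Q = {{}, {[x82=x83]}, {[x80=x81], [x82=x83]}} (3 elements).


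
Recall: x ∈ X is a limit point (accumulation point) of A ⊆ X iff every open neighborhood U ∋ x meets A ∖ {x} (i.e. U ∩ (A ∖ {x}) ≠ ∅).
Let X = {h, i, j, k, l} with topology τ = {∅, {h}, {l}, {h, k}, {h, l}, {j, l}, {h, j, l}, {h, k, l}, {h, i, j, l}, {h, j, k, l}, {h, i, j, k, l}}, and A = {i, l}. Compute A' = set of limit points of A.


A' = {i, j}

For each x ∈ X, list the open sets U ∈ τ with x ∈ U, then check whether U ∩ (A ∖ {x}) ≠ ∅ for every such U.
  x = h: open {h} ∋ x has {h} ∩ (A ∖ {h}) = ∅, so x is NOT a limit point.
  x = i: opens ∋ x are {h, i, j, l}, {h, i, j, k, l}; each meets A ∖ {i}, so x IS a limit point.
  x = j: opens ∋ x are {j, l}, {h, j, l}, {h, i, j, l}, {h, j, k, l}, {h, i, j, k, l}; each meets A ∖ {j}, so x IS a limit point.
  x = k: open {h, k} ∋ x has {h, k} ∩ (A ∖ {k}) = ∅, so x is NOT a limit point.
  x = l: open {l} ∋ x has {l} ∩ (A ∖ {l}) = ∅, so x is NOT a limit point.
Collecting: A' = {i, j}.


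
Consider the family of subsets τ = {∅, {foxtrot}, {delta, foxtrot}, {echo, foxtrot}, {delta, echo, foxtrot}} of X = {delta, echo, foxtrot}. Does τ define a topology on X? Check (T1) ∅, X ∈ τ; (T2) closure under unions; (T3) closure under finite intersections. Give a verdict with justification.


τ IS a topology on X.

Axiom (T1): ∅ ∈ τ? Yes; X ∈ τ? Yes.
Axiom (T2/T3): check pairwise unions and intersections of members of τ.
All pairwise intersections and unions checked — each lies in τ. Therefore τ satisfies (T1), (T2), (T3): it IS a topology on X.
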